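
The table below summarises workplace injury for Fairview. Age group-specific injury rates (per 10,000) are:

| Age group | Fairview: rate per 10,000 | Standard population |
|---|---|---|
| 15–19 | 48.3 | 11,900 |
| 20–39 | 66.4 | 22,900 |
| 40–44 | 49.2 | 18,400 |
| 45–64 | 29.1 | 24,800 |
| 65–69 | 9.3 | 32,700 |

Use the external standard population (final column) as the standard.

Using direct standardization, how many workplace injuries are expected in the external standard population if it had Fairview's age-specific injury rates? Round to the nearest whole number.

Expected workplace injuries = Σ (standard pop × age-specific rate ÷ 10,000)
= 11,900×48.3/10,000 + 22,900×66.4/10,000 + 18,400×49.2/10,000 + 24,800×29.1/10,000 + 32,700×9.3/10,000
= 57.48 + 152.06 + 90.53 + 72.17 + 30.41 = 402.64.

403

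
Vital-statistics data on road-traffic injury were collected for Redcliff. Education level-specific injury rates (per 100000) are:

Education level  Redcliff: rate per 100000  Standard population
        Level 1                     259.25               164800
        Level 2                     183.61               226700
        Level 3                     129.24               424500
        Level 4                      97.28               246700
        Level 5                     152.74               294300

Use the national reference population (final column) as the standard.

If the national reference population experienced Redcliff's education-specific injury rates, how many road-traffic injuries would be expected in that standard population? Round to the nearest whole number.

Expected road-traffic injuries = Σ (standard pop × education-specific rate ÷ 100000)
= 164800×259.25/100000 + 226700×183.61/100000 + 424500×129.24/100000 + 246700×97.28/100000 + 294300×152.74/100000
= 427.24 + 416.24 + 548.62 + 239.99 + 449.51 = 2081.62.

2082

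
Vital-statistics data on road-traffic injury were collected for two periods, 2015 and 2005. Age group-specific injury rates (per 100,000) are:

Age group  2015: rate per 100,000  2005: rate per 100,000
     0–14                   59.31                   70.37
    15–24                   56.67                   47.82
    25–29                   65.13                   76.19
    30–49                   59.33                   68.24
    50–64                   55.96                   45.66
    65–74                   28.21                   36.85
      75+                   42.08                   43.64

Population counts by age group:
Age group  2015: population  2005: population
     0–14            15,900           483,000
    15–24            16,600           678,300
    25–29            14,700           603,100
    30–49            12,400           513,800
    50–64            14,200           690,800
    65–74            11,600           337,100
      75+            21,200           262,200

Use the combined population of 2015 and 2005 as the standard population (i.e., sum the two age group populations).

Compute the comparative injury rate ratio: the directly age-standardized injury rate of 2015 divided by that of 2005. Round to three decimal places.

0.966

Combined standard total = 3,674,900; weights = 0.1358, 0.1891, 0.1681, 0.1432, 0.1918, 0.0949, 0.0771.
2015: 0.1358×59.31 + 0.1891×56.67 + 0.1681×65.13 + 0.1432×59.33 + 0.1918×55.96 + 0.0949×28.21 + 0.0771×42.08 = 54.8697 per 100,000.
2005: 0.1358×70.37 + 0.1891×47.82 + 0.1681×76.19 + 0.1432×68.24 + 0.1918×45.66 + 0.0949×36.85 + 0.0771×43.64 = 56.7970 per 100,000.
Ratio = 54.8697 ÷ 56.7970 = 0.96607.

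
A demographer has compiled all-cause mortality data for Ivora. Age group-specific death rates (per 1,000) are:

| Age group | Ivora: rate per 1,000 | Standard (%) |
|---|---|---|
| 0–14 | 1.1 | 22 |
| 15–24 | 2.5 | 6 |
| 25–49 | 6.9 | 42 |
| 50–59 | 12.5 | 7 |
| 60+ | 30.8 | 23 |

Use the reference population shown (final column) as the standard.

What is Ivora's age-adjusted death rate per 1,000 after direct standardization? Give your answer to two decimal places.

Standard weights: 0.22, 0.06, 0.42, 0.07, 0.23.
Standardized rate: 0.2200×1.1 + 0.0600×2.5 + 0.4200×6.9 + 0.0700×12.5 + 0.2300×30.8 = 11.2490 per 1,000.

11.25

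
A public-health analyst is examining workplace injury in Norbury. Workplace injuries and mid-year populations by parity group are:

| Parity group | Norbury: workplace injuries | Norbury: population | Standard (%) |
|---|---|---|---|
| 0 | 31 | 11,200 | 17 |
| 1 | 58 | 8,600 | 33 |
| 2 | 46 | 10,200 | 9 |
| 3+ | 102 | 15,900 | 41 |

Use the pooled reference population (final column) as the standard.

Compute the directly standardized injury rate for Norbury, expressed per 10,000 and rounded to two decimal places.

57.32

Parity-specific rates per 10,000 for Norbury: 27.68, 67.44, 45.10, 64.15.
Standard weights: 0.17, 0.33, 0.09, 0.41.
Standardized rate: 0.1700×27.68 + 0.3300×67.44 + 0.0900×45.10 + 0.4100×64.15 = 57.3219 per 10,000.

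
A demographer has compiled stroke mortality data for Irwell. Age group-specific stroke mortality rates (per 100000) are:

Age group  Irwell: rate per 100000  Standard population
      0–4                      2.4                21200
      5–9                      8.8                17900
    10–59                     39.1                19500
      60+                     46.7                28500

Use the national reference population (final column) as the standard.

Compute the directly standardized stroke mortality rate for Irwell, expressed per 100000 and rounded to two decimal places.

26.43

Standard total = 87100; weights = 0.2434, 0.2055, 0.2239, 0.3272.
Standardized rate: 0.2434×2.4 + 0.2055×8.8 + 0.2239×39.1 + 0.3272×46.7 = 26.4271 per 100000.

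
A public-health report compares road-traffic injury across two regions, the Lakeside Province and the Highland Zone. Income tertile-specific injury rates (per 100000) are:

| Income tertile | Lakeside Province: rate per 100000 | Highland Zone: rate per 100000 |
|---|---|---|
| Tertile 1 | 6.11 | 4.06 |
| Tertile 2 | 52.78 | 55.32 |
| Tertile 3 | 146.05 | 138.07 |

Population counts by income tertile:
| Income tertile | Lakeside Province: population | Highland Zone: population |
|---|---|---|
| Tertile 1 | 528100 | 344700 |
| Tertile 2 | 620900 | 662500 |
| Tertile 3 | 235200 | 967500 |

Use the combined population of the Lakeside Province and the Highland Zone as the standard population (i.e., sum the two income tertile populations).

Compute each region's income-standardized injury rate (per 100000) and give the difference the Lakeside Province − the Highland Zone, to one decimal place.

Combined standard total = 3358900; weights = 0.2598, 0.3821, 0.3581.
The Lakeside Province: 0.2598×6.11 + 0.3821×52.78 + 0.3581×146.05 = 74.0495 per 100000.
The Highland Zone: 0.2598×4.06 + 0.3821×55.32 + 0.3581×138.07 = 71.6300 per 100000.
Difference = 74.0495 − 71.6300 = 2.4195.

2.4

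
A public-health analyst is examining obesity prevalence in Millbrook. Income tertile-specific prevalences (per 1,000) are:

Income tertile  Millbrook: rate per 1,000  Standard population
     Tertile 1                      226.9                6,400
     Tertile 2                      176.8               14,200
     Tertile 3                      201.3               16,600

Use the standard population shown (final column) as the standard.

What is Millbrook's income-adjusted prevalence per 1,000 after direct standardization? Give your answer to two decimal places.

Standard total = 37,200; weights = 0.1720, 0.3817, 0.4462.
Standardized rate: 0.1720×226.9 + 0.3817×176.8 + 0.4462×201.3 = 196.3522 per 1,000.

196.35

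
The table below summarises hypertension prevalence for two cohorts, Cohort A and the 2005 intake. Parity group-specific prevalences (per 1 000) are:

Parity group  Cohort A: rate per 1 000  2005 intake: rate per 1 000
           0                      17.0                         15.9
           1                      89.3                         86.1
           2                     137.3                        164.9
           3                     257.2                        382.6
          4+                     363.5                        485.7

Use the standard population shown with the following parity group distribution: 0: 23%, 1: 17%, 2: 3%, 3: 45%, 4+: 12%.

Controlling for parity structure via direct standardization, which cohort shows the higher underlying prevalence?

Standard weights: 0.23, 0.17, 0.03, 0.45, 0.12.
Cohort A: 0.2300×17.0 + 0.1700×89.3 + 0.0300×137.3 + 0.4500×257.2 + 0.1200×363.5 = 182.5700 per 1 000.
The 2005 intake: 0.2300×15.9 + 0.1700×86.1 + 0.0300×164.9 + 0.4500×382.6 + 0.1200×485.7 = 253.6950 per 1 000.

2005 intake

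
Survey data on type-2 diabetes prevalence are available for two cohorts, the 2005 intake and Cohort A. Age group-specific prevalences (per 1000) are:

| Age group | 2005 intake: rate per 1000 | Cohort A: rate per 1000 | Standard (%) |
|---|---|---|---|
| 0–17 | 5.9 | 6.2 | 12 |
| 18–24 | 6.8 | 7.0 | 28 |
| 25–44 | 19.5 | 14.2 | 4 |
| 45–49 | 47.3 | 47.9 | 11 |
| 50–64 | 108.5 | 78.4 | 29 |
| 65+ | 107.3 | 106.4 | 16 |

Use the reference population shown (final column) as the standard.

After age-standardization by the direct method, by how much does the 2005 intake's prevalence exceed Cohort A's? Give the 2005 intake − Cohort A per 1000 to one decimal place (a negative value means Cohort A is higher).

8.9

Standard weights: 0.12, 0.28, 0.04, 0.11, 0.29, 0.16.
The 2005 intake: 0.1200×5.9 + 0.2800×6.8 + 0.0400×19.5 + 0.1100×47.3 + 0.2900×108.5 + 0.1600×107.3 = 57.2280 per 1000.
Cohort A: 0.1200×6.2 + 0.2800×7.0 + 0.0400×14.2 + 0.1100×47.9 + 0.2900×78.4 + 0.1600×106.4 = 48.3010 per 1000.
Difference = 57.2280 − 48.3010 = 8.9270.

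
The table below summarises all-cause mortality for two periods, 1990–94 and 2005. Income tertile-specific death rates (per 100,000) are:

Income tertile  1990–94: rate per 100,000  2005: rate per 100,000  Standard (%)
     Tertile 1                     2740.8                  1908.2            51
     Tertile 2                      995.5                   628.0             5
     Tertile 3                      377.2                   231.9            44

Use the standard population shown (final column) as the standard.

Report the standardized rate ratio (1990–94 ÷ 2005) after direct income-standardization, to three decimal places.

1.458

Standard weights: 0.51, 0.05, 0.44.
1990–94: 0.5100×2740.8 + 0.0500×995.5 + 0.4400×377.2 = 1613.5510 per 100,000.
2005: 0.5100×1908.2 + 0.0500×628.0 + 0.4400×231.9 = 1106.6180 per 100,000.
Ratio = 1613.5510 ÷ 1106.6180 = 1.45809.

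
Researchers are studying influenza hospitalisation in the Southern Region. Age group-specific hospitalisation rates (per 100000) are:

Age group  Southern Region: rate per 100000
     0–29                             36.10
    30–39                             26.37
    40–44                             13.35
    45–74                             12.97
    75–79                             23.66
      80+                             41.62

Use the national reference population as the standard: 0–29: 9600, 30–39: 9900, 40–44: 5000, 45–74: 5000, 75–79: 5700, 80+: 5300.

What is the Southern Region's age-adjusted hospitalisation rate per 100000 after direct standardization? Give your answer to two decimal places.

Standard total = 40500; weights = 0.2370, 0.2444, 0.1235, 0.1235, 0.1407, 0.1309.
Standardized rate: 0.2370×36.10 + 0.2444×26.37 + 0.1235×13.35 + 0.1235×12.97 + 0.1407×23.66 + 0.1309×41.62 = 27.0289 per 100000.

27.03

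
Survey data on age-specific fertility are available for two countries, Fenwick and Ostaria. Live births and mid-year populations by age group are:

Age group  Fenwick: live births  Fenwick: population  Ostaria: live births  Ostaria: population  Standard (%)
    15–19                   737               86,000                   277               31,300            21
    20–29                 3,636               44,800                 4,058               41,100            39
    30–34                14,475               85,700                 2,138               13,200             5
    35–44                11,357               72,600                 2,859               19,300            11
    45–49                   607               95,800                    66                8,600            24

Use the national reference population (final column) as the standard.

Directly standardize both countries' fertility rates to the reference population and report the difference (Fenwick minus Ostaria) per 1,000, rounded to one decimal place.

Age-specific rates per 1,000 for Fenwick: 8.570, 81.161, 168.903, 156.433, 6.336.
For Ostaria: 8.850, 98.735, 161.970, 148.135, 7.674.
Standard weights: 0.21, 0.39, 0.05, 0.11, 0.24.
Fenwick: 0.2100×8.570 + 0.3900×81.161 + 0.0500×168.903 + 0.1100×156.433 + 0.2400×6.336 = 60.6257 per 1,000.
Ostaria: 0.2100×8.850 + 0.3900×98.735 + 0.0500×161.970 + 0.1100×148.135 + 0.2400×7.674 = 66.6002 per 1,000.
Difference = 60.6257 − 66.6002 = -5.9745.

-6.0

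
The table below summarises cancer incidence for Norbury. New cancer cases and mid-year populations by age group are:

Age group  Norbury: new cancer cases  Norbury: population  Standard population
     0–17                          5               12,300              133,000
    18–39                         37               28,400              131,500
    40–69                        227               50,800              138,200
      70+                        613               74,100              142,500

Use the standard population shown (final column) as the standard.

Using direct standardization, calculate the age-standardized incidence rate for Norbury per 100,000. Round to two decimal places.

Age-specific rates per 100,000 for Norbury: 40.65, 130.28, 446.85, 827.26.
Standard total = 545,200; weights = 0.2439, 0.2412, 0.2535, 0.2614.
Standardized rate: 0.2439×40.65 + 0.2412×130.28 + 0.2535×446.85 + 0.2614×827.26 = 370.8325 per 100,000.

370.83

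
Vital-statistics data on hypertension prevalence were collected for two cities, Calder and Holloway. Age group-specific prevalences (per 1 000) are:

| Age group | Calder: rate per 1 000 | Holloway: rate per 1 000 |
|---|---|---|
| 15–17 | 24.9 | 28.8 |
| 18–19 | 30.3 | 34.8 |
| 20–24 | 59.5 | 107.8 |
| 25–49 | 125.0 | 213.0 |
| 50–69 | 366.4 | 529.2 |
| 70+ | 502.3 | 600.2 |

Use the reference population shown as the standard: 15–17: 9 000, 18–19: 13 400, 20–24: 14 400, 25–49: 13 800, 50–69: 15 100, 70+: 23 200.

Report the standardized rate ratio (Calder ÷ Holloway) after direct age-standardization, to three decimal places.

0.752

Standard total = 88 900; weights = 0.1012, 0.1507, 0.1620, 0.1552, 0.1699, 0.2610.
Calder: 0.1012×24.9 + 0.1507×30.3 + 0.1620×59.5 + 0.1552×125.0 + 0.1699×366.4 + 0.2610×502.3 = 229.4479 per 1 000.
Holloway: 0.1012×28.8 + 0.1507×34.8 + 0.1620×107.8 + 0.1552×213.0 + 0.1699×529.2 + 0.2610×600.2 = 305.2058 per 1 000.
Ratio = 229.4479 ÷ 305.2058 = 0.75178.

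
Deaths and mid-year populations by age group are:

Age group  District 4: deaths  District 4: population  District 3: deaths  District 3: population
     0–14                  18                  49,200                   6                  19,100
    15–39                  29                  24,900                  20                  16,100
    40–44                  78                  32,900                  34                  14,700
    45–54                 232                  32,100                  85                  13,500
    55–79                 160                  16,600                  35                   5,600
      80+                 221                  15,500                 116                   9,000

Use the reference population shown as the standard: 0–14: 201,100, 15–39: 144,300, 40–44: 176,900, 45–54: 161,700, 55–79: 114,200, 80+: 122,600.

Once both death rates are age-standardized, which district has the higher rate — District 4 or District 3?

Age-specific rates per 1,000 for District 4: 0.366, 1.165, 2.371, 7.227, 9.639, 14.258.
For District 3: 0.314, 1.242, 2.313, 6.296, 6.250, 12.889.
Standard total = 920,800; weights = 0.2184, 0.1567, 0.1921, 0.1756, 0.1240, 0.1331.
District 4: 0.2184×0.366 + 0.1567×1.165 + 0.1921×2.371 + 0.1756×7.227 + 0.1240×9.639 + 0.1331×14.258 = 5.0809 per 1,000.
District 3: 0.2184×0.314 + 0.1567×1.242 + 0.1921×2.313 + 0.1756×6.296 + 0.1240×6.250 + 0.1331×12.889 = 4.3045 per 1,000.

District 4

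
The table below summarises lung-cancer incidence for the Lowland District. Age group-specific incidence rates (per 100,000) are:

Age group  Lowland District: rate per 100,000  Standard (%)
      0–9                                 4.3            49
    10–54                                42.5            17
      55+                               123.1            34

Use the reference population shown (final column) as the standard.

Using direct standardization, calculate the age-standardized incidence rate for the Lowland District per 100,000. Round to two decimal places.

51.19

Standard weights: 0.49, 0.17, 0.34.
Standardized rate: 0.4900×4.3 + 0.1700×42.5 + 0.3400×123.1 = 51.1860 per 100,000.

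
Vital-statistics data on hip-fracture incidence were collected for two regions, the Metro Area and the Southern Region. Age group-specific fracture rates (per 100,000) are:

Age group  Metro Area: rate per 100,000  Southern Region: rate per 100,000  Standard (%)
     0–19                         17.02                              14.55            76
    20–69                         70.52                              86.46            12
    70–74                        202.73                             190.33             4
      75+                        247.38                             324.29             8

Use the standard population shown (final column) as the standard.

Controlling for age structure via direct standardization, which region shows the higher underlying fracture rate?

Standard weights: 0.76, 0.12, 0.04, 0.08.
The Metro Area: 0.7600×17.02 + 0.1200×70.52 + 0.0400×202.73 + 0.0800×247.38 = 49.2972 per 100,000.
The Southern Region: 0.7600×14.55 + 0.1200×86.46 + 0.0400×190.33 + 0.0800×324.29 = 54.9896 per 100,000.

Southern Region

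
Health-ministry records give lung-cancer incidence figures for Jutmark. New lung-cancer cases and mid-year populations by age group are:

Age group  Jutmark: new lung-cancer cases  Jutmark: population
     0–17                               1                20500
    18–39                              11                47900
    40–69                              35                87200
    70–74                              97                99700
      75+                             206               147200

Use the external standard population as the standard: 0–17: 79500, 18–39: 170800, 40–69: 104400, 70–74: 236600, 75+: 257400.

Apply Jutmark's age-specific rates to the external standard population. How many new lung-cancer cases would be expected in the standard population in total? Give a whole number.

675

Age-specific rates per 100000 for Jutmark: 4.88, 22.96, 40.14, 97.29, 139.95.
Expected new lung-cancer cases = Σ (standard pop × age-specific rate ÷ 100000)
= 79500×4.88/100000 + 170800×22.96/100000 + 104400×40.14/100000 + 236600×97.29/100000 + 257400×139.95/100000
= 3.88 + 39.22 + 41.90 + 230.19 + 360.22 = 675.42.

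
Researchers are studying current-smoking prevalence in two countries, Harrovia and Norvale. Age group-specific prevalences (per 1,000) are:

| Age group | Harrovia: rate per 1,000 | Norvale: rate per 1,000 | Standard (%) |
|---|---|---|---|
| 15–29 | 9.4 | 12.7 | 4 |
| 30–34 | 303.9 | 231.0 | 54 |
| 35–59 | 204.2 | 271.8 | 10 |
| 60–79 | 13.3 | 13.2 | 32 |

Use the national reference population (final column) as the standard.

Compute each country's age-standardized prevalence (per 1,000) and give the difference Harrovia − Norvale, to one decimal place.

Standard weights: 0.04, 0.54, 0.10, 0.32.
Harrovia: 0.0400×9.4 + 0.5400×303.9 + 0.1000×204.2 + 0.3200×13.3 = 189.1580 per 1,000.
Norvale: 0.0400×12.7 + 0.5400×231.0 + 0.1000×271.8 + 0.3200×13.2 = 156.6520 per 1,000.
Difference = 189.1580 − 156.6520 = 32.5060.

32.5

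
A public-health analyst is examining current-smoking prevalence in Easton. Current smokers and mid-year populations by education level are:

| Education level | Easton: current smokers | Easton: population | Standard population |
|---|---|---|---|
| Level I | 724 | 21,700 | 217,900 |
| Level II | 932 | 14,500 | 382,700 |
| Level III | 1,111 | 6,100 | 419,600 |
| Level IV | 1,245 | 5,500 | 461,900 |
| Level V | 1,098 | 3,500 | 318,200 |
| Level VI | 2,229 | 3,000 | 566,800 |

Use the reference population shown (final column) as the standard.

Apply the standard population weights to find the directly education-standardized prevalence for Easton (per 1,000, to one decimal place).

310.0

Education-specific rates per 1,000 for Easton: 33.364, 64.276, 182.131, 226.364, 313.714, 743.000.
Standard total = 2,367,100; weights = 0.0921, 0.1617, 0.1773, 0.1951, 0.1344, 0.2394.
Standardized rate: 0.0921×33.364 + 0.1617×64.276 + 0.1773×182.131 + 0.1951×226.364 + 0.1344×313.714 + 0.2394×743.000 = 310.0014 per 1,000.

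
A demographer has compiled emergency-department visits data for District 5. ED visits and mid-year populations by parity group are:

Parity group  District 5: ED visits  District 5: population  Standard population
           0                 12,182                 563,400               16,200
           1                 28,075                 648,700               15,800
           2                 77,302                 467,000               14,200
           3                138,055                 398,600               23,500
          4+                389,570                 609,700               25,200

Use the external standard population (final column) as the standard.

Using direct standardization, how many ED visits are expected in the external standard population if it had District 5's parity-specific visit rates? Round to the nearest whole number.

Parity-specific rates per 1,000 for District 5: 21.622, 43.279, 165.529, 346.350, 638.954.
Expected ED visits = Σ (standard pop × parity-specific rate ÷ 1,000)
= 16,200×21.622/1,000 + 15,800×43.279/1,000 + 14,200×165.529/1,000 + 23,500×346.350/1,000 + 25,200×638.954/1,000
= 350.28 + 683.81 + 2350.51 + 8139.22 + 16101.63 = 27625.45.

27625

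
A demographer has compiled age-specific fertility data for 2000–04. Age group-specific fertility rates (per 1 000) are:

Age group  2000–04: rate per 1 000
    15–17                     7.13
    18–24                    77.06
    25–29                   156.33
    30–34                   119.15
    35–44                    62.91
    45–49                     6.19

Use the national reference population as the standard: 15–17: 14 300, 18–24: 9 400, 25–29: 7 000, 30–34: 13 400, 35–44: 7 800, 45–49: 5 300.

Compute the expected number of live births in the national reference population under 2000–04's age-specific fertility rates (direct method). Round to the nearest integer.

4041

Expected live births = Σ (standard pop × age-specific rate ÷ 1 000)
= 14 300×7.13/1 000 + 9 400×77.06/1 000 + 7 000×156.33/1 000 + 13 400×119.15/1 000 + 7 800×62.91/1 000 + 5 300×6.19/1 000
= 101.96 + 724.36 + 1094.31 + 1596.61 + 490.70 + 32.81 = 4040.75.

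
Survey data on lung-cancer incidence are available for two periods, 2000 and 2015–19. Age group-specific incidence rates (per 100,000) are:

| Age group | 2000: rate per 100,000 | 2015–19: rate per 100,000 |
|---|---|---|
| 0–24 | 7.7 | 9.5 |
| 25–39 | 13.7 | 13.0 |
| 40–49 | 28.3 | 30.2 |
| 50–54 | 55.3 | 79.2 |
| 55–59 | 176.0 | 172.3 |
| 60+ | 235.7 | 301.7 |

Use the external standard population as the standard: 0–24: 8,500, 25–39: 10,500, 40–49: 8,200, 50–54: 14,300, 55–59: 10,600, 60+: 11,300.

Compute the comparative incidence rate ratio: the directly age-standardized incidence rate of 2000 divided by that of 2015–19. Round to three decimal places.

Standard total = 63,400; weights = 0.1341, 0.1656, 0.1293, 0.2256, 0.1672, 0.1782.
2000: 0.1341×7.7 + 0.1656×13.7 + 0.1293×28.3 + 0.2256×55.3 + 0.1672×176.0 + 0.1782×235.7 = 90.8700 per 100,000.
2015–19: 0.1341×9.5 + 0.1656×13.0 + 0.1293×30.2 + 0.2256×79.2 + 0.1672×172.3 + 0.1782×301.7 = 107.7767 per 100,000.
Ratio = 90.8700 ÷ 107.7767 = 0.84313.

0.843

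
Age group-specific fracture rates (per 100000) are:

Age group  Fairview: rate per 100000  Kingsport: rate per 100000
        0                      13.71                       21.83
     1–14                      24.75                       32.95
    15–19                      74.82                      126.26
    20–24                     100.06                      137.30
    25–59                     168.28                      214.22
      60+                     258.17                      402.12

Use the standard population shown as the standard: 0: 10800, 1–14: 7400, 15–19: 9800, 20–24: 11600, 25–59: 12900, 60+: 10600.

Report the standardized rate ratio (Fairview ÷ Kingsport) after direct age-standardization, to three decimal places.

0.690

Standard total = 63100; weights = 0.1712, 0.1173, 0.1553, 0.1838, 0.2044, 0.1680.
Fairview: 0.1712×13.71 + 0.1173×24.75 + 0.1553×74.82 + 0.1838×100.06 + 0.2044×168.28 + 0.1680×258.17 = 113.0359 per 100000.
Kingsport: 0.1712×21.83 + 0.1173×32.95 + 0.1553×126.26 + 0.1838×137.30 + 0.2044×214.22 + 0.1680×402.12 = 163.7961 per 100000.
Ratio = 113.0359 ÷ 163.7961 = 0.69010.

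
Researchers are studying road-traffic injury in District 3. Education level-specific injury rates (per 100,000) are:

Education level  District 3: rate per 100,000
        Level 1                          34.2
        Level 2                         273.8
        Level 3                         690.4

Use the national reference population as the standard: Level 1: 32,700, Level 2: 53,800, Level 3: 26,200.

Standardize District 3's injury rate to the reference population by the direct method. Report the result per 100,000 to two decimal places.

Standard total = 112,700; weights = 0.2902, 0.4774, 0.2325.
Standardized rate: 0.2902×34.2 + 0.4774×273.8 + 0.2325×690.4 = 301.1292 per 100,000.

301.13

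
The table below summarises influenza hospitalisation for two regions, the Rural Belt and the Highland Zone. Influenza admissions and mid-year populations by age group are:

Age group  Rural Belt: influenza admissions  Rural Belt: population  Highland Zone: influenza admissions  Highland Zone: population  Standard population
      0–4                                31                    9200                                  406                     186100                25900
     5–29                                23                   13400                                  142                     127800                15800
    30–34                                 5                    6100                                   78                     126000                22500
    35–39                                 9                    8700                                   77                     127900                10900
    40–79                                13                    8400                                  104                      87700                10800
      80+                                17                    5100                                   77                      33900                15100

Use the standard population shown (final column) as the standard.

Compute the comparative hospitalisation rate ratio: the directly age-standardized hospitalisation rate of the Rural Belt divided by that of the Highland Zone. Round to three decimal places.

Age-specific rates per 100000 for the Rural Belt: 336.96, 171.64, 81.97, 103.45, 154.76, 333.33.
For the Highland Zone: 218.16, 111.11, 61.90, 60.20, 118.59, 227.14.
Standard total = 101000; weights = 0.2564, 0.1564, 0.2228, 0.1079, 0.1069, 0.1495.
The Rural Belt: 0.2564×336.96 + 0.1564×171.64 + 0.2228×81.97 + 0.1079×103.45 + 0.1069×154.76 + 0.1495×333.33 = 209.0666 per 100000.
The Highland Zone: 0.2564×218.16 + 0.1564×111.11 + 0.2228×61.90 + 0.1079×60.20 + 0.1069×118.59 + 0.1495×227.14 = 140.2530 per 100000.
Ratio = 209.0666 ÷ 140.2530 = 1.49064.

1.491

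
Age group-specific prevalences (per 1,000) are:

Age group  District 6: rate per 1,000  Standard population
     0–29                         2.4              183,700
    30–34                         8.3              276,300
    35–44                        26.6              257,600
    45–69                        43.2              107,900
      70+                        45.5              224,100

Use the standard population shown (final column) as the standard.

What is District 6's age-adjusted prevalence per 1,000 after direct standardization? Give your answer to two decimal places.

23.29

Standard total = 1,049,600; weights = 0.1750, 0.2632, 0.2454, 0.1028, 0.2135.
Standardized rate: 0.1750×2.4 + 0.2632×8.3 + 0.2454×26.6 + 0.1028×43.2 + 0.2135×45.5 = 23.2890 per 1,000.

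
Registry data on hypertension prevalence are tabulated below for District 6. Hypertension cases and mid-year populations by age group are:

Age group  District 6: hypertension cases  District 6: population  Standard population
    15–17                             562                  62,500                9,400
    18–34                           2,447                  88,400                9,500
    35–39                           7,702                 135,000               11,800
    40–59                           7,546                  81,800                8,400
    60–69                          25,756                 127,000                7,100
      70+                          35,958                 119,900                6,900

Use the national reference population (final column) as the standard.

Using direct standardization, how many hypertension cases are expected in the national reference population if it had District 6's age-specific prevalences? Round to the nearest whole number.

Age-specific rates per 1,000 for District 6: 8.992, 27.681, 57.052, 92.249, 202.803, 299.900.
Expected hypertension cases = Σ (standard pop × age-specific rate ÷ 1,000)
= 9,400×8.992/1,000 + 9,500×27.681/1,000 + 11,800×57.052/1,000 + 8,400×92.249/1,000 + 7,100×202.803/1,000 + 6,900×299.900/1,000
= 84.52 + 262.97 + 673.21 + 774.89 + 1439.90 + 2069.31 = 5304.81.

5305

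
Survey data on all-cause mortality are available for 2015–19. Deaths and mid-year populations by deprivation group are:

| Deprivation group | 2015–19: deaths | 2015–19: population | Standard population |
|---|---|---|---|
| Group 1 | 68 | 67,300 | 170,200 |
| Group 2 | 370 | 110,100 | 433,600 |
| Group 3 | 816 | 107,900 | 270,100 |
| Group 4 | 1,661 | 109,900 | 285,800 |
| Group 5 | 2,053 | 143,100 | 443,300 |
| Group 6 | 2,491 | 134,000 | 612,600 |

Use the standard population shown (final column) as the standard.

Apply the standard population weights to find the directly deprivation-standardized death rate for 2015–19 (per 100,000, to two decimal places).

1161.72

Deprivation-specific rates per 100,000 for 2015–19: 101.04, 336.06, 756.26, 1511.37, 1434.66, 1858.96.
Standard total = 2,215,600; weights = 0.0768, 0.1957, 0.1219, 0.1290, 0.2001, 0.2765.
Standardized rate: 0.0768×101.04 + 0.1957×336.06 + 0.1219×756.26 + 0.1290×1511.37 + 0.2001×1434.66 + 0.2765×1858.96 = 1161.7207 per 100,000.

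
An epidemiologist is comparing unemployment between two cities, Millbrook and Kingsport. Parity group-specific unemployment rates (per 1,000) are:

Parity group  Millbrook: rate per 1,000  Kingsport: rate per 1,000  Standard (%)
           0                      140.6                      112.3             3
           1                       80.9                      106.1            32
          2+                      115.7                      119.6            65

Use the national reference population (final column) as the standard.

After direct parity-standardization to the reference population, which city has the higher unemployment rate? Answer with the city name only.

Kingsport

Standard weights: 0.03, 0.32, 0.65.
Millbrook: 0.0300×140.6 + 0.3200×80.9 + 0.6500×115.7 = 105.3110 per 1,000.
Kingsport: 0.0300×112.3 + 0.3200×106.1 + 0.6500×119.6 = 115.0610 per 1,000.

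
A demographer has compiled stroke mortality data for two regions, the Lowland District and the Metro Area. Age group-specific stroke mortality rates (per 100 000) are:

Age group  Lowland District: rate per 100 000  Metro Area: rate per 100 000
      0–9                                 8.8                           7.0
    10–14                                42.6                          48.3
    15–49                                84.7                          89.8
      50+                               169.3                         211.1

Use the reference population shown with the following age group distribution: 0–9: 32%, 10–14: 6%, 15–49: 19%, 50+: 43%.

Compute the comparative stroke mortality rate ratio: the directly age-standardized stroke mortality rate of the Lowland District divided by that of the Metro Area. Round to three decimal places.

Standard weights: 0.32, 0.06, 0.19, 0.43.
The Lowland District: 0.3200×8.8 + 0.0600×42.6 + 0.1900×84.7 + 0.4300×169.3 = 94.2640 per 100 000.
The Metro Area: 0.3200×7.0 + 0.0600×48.3 + 0.1900×89.8 + 0.4300×211.1 = 112.9730 per 100 000.
Ratio = 94.2640 ÷ 112.9730 = 0.83439.

0.834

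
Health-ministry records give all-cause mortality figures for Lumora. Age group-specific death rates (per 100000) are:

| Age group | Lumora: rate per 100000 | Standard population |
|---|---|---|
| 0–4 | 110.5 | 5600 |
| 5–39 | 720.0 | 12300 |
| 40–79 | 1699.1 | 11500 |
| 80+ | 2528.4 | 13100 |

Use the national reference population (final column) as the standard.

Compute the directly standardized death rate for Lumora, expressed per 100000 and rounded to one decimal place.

1462.0

Standard total = 42500; weights = 0.1318, 0.2894, 0.2706, 0.3082.
Standardized rate: 0.1318×110.5 + 0.2894×720.0 + 0.2706×1699.1 + 0.3082×2528.4 = 1462.0351 per 100000.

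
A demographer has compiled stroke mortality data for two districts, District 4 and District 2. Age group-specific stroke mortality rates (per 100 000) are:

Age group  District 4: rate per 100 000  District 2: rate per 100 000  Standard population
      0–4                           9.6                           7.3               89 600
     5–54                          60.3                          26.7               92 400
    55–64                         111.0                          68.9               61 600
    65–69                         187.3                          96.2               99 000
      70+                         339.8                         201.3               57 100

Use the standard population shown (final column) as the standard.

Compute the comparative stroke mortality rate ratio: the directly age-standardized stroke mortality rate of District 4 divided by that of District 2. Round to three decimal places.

Standard total = 399 700; weights = 0.2242, 0.2312, 0.1541, 0.2477, 0.1429.
District 4: 0.2242×9.6 + 0.2312×60.3 + 0.1541×111.0 + 0.2477×187.3 + 0.1429×339.8 = 128.1330 per 100 000.
District 2: 0.2242×7.3 + 0.2312×26.7 + 0.1541×68.9 + 0.2477×96.2 + 0.1429×201.3 = 71.0118 per 100 000.
Ratio = 128.1330 ÷ 71.0118 = 1.80439.

1.804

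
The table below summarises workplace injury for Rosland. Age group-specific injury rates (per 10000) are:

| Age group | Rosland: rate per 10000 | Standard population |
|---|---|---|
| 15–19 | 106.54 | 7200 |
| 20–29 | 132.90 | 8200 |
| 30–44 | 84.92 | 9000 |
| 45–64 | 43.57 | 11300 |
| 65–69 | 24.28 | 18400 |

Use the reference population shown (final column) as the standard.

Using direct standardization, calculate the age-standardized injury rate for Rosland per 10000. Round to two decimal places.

Standard total = 54100; weights = 0.1331, 0.1516, 0.1664, 0.2089, 0.3401.
Standardized rate: 0.1331×106.54 + 0.1516×132.90 + 0.1664×84.92 + 0.2089×43.57 + 0.3401×24.28 = 65.8085 per 10000.

65.81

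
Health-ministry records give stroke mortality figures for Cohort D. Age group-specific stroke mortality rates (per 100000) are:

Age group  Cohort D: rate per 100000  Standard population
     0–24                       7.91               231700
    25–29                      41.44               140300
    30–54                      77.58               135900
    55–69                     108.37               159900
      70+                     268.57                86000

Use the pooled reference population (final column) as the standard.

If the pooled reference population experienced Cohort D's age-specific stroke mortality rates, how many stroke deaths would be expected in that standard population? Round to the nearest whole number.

Expected stroke deaths = Σ (standard pop × age-specific rate ÷ 100000)
= 231700×7.91/100000 + 140300×41.44/100000 + 135900×77.58/100000 + 159900×108.37/100000 + 86000×268.57/100000
= 18.33 + 58.14 + 105.43 + 173.28 + 230.97 = 586.15.

586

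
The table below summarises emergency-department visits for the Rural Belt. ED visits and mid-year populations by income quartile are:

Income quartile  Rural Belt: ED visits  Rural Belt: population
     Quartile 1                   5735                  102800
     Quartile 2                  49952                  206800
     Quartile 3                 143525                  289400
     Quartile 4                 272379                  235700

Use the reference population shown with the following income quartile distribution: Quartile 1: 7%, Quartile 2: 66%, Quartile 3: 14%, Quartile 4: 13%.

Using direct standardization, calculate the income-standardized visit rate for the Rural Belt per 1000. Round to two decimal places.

Income-specific rates per 1000 for the Rural Belt: 55.788, 241.547, 495.940, 1155.617.
Standard weights: 0.07, 0.66, 0.14, 0.13.
Standardized rate: 0.0700×55.788 + 0.6600×241.547 + 0.1400×495.940 + 0.1300×1155.617 = 382.9883 per 1000.

382.99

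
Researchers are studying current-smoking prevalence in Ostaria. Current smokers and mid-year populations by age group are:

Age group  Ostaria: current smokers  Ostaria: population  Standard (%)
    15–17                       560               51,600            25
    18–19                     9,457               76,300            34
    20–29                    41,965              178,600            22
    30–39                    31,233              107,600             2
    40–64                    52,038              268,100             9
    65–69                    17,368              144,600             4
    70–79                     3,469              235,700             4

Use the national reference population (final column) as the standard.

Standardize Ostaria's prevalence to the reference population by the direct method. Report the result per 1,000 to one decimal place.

Age-specific rates per 1,000 for Ostaria: 10.853, 123.945, 234.966, 290.270, 194.099, 120.111, 14.718.
Standard weights: 0.25, 0.34, 0.22, 0.02, 0.09, 0.04, 0.04.
Standardized rate: 0.2500×10.853 + 0.3400×123.945 + 0.2200×234.966 + 0.0200×290.270 + 0.0900×194.099 + 0.0400×120.111 + 0.0400×14.718 = 125.2145 per 1,000.

125.2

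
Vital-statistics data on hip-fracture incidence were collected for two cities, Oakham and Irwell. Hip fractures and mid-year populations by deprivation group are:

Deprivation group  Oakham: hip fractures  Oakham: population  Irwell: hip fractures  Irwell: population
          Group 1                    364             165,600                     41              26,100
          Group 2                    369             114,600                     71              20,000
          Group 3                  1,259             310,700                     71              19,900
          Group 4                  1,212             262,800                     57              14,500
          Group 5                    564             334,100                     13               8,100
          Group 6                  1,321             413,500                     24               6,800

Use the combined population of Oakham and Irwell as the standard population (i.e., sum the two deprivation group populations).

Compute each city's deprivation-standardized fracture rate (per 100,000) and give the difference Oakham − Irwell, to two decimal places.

Deprivation-specific rates per 100,000 for Oakham: 219.81, 321.99, 405.21, 461.19, 168.81, 319.47.
For Irwell: 157.09, 355.00, 356.78, 393.10, 160.49, 352.94.
Combined standard total = 1,696,700; weights = 0.1130, 0.0793, 0.1948, 0.1634, 0.2017, 0.2477.
Oakham: 0.1130×219.81 + 0.0793×321.99 + 0.1948×405.21 + 0.1634×461.19 + 0.2017×168.81 + 0.2477×319.47 = 317.8921 per 100,000.
Irwell: 0.1130×157.09 + 0.0793×355.00 + 0.1948×356.78 + 0.1634×393.10 + 0.2017×160.49 + 0.2477×352.94 = 299.4750 per 100,000.
Difference = 317.8921 − 299.4750 = 18.4170.

18.42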